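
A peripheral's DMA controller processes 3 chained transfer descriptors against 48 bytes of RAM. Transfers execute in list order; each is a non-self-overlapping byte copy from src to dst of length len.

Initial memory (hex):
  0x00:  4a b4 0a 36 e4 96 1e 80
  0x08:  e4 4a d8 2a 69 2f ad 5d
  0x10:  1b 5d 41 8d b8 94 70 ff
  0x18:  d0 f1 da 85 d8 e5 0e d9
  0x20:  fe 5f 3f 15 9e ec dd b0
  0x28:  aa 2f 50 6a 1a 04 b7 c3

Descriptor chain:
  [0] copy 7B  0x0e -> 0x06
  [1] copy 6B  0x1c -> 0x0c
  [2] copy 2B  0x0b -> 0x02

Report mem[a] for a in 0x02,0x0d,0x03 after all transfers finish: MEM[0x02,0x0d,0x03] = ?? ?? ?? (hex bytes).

MEM[0x02,0x0d,0x03] = 8d e5 d8

D0: mem[0x06..0x0c] <- [ad 5d 1b 5d 41 8d b8]
D1: mem[0x0c..0x11] <- [d8 e5 0e d9 fe 5f]
D2: mem[0x02..0x03] <- [8d d8]
query mem[0x02]=0x8d, mem[0x0d]=0xe5, mem[0x03]=0xd8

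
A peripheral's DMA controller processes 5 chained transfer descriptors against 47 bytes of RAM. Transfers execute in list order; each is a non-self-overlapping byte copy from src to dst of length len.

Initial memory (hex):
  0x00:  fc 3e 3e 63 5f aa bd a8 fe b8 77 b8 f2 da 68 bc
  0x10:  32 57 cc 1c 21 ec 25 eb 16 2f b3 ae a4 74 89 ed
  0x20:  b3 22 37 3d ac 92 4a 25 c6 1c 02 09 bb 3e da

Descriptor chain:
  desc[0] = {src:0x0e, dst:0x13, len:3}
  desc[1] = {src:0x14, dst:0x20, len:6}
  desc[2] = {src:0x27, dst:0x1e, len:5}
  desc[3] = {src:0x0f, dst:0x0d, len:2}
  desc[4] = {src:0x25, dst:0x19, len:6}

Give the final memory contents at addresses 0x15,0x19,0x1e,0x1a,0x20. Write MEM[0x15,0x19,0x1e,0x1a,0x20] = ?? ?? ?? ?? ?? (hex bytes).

MEM[0x15,0x19,0x1e,0x1a,0x20] = 32 2f 02 4a 1c

[0] 0x0e->0x13 len=3 : 68 bc 32
[1] 0x14->0x20 len=6 : bc 32 25 eb 16 2f
[2] 0x27->0x1e len=5 : 25 c6 1c 02 09
[3] 0x0f->0x0d len=2 : bc 32
[4] 0x25->0x19 len=6 : 2f 4a 25 c6 1c 02
query mem[0x15]=0x32, mem[0x19]=0x2f, mem[0x1e]=0x02, mem[0x1a]=0x4a, mem[0x20]=0x1c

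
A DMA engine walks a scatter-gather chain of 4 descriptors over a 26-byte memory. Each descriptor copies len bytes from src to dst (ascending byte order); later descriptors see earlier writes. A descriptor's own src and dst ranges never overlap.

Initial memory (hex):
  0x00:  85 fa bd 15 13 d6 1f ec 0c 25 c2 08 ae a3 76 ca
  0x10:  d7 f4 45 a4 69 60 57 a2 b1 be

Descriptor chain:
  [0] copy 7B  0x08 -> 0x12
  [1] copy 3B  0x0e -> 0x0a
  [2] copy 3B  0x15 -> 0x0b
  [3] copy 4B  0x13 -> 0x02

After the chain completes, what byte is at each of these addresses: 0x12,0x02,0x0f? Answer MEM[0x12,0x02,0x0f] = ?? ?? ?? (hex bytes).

MEM[0x12,0x02,0x0f] = 0c 25 ca

  after D0: wrote 7B at 0x12 = 0c25c208aea376
  after D1: wrote 3B at 0x0a = 76cad7
  after D2: wrote 3B at 0x0b = 08aea3
  after D3: wrote 4B at 0x02 = 25c208ae
query mem[0x12]=0x0c, mem[0x02]=0x25, mem[0x0f]=0xca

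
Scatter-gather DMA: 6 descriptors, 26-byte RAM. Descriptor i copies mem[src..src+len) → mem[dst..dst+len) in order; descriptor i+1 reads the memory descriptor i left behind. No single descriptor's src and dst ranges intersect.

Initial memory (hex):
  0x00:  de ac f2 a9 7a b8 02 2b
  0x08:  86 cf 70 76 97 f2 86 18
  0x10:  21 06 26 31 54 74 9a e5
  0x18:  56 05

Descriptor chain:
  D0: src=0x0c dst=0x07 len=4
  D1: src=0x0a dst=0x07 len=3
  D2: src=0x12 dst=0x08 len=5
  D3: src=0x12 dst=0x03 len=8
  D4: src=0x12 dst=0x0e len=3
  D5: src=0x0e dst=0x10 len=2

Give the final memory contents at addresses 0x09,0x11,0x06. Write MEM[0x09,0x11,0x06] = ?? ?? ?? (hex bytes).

MEM[0x09,0x11,0x06] = 56 31 74

#0 dst[0x07+4] := {0x97,0xf2,0x86,0x18}
#1 dst[0x07+3] := {0x18,0x76,0x97}
#2 dst[0x08+5] := {0x26,0x31,0x54,0x74,0x9a}
#3 dst[0x03+8] := {0x26,0x31,0x54,0x74,0x9a,0xe5,0x56,0x05}
#4 dst[0x0e+3] := {0x26,0x31,0x54}
#5 dst[0x10+2] := {0x26,0x31}
query mem[0x09]=0x56, mem[0x11]=0x31, mem[0x06]=0x74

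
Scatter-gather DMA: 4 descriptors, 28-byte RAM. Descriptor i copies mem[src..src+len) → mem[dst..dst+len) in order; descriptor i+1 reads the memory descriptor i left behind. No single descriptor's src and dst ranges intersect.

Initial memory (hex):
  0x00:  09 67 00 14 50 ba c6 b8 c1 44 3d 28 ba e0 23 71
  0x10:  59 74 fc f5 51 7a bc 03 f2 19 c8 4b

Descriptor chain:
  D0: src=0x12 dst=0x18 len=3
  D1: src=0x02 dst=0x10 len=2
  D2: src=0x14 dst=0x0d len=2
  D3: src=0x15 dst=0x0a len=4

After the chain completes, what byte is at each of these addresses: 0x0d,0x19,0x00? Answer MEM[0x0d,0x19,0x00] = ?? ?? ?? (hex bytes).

MEM[0x0d,0x19,0x00] = fc f5 09

D0: mem[0x18..0x1a] <- [fc f5 51]
D1: mem[0x10..0x11] <- [00 14]
D2: mem[0x0d..0x0e] <- [51 7a]
D3: mem[0x0a..0x0d] <- [7a bc 03 fc]
query mem[0x0d]=0xfc, mem[0x19]=0xf5, mem[0x00]=0x09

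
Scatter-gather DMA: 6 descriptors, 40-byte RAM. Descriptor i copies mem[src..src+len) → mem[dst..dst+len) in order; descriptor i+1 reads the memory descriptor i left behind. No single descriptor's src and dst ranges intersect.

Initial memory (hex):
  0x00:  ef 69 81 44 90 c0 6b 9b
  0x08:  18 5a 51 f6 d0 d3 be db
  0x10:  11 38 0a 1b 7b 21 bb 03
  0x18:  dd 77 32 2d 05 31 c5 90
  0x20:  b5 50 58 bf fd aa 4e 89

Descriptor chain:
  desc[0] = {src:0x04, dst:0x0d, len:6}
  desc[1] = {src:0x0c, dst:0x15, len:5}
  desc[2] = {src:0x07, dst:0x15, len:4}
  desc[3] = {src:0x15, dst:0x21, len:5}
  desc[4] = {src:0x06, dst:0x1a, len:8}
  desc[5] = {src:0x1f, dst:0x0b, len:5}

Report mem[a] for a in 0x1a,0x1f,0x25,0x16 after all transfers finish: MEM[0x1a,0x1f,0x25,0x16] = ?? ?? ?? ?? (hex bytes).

MEM[0x1a,0x1f,0x25,0x16] = 6b f6 9b 18

#0 dst[0x0d+6] := {0x90,0xc0,0x6b,0x9b,0x18,0x5a}
#1 dst[0x15+5] := {0xd0,0x90,0xc0,0x6b,0x9b}
#2 dst[0x15+4] := {0x9b,0x18,0x5a,0x51}
#3 dst[0x21+5] := {0x9b,0x18,0x5a,0x51,0x9b}
#4 dst[0x1a+8] := {0x6b,0x9b,0x18,0x5a,0x51,0xf6,0xd0,0x90}
#5 dst[0x0b+5] := {0xf6,0xd0,0x90,0x18,0x5a}
query mem[0x1a]=0x6b, mem[0x1f]=0xf6, mem[0x25]=0x9b, mem[0x16]=0x18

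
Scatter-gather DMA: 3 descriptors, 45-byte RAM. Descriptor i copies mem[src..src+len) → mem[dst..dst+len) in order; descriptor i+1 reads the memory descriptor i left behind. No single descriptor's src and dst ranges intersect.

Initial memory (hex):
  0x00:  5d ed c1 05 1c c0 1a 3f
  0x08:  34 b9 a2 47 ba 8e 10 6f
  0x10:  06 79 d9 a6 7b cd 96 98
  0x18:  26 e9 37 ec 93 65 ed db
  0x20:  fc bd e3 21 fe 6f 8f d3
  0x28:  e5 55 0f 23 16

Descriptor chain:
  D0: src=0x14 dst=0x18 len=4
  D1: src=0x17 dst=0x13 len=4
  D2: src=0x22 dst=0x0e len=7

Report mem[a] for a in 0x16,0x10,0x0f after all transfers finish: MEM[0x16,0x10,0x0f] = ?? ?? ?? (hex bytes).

#0 dst[0x18+4] := {0x7b,0xcd,0x96,0x98}
#1 dst[0x13+4] := {0x98,0x7b,0xcd,0x96}
#2 dst[0x0e+7] := {0xe3,0x21,0xfe,0x6f,0x8f,0xd3,0xe5}
query mem[0x16]=0x96, mem[0x10]=0xfe, mem[0x0f]=0x21

MEM[0x16,0x10,0x0f] = 96 fe 21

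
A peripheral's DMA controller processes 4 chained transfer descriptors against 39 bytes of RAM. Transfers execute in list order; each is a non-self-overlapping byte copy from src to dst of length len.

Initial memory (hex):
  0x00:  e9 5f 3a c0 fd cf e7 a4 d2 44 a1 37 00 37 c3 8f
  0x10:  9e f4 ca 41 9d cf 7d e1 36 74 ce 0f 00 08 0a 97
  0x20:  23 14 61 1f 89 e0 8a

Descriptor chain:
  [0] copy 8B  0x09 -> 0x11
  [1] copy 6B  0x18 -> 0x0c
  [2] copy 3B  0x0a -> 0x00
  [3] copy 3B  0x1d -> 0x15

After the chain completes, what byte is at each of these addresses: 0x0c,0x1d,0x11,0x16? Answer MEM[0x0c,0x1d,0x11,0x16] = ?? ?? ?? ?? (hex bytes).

MEM[0x0c,0x1d,0x11,0x16] = 9e 08 08 0a

  after D0: wrote 8B at 0x11 = 44a1370037c38f9e
  after D1: wrote 6B at 0x0c = 9e74ce0f0008
  after D2: wrote 3B at 0x00 = a1379e
  after D3: wrote 3B at 0x15 = 080a97
query mem[0x0c]=0x9e, mem[0x1d]=0x08, mem[0x11]=0x08, mem[0x16]=0x0a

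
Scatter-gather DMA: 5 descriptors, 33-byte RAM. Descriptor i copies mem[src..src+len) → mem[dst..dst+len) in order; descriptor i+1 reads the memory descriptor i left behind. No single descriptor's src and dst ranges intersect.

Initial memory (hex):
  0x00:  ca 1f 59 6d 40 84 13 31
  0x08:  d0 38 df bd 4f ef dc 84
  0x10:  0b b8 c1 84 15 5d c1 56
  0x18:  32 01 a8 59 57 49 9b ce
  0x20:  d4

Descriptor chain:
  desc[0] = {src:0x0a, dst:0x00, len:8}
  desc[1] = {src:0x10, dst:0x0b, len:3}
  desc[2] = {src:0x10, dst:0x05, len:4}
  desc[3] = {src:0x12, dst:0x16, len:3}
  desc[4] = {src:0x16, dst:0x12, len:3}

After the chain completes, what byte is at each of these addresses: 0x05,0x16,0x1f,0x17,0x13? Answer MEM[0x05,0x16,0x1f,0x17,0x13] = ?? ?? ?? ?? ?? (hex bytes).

[0] 0x0a->0x00 len=8 : df bd 4f ef dc 84 0b b8
[1] 0x10->0x0b len=3 : 0b b8 c1
[2] 0x10->0x05 len=4 : 0b b8 c1 84
[3] 0x12->0x16 len=3 : c1 84 15
[4] 0x16->0x12 len=3 : c1 84 15
query mem[0x05]=0x0b, mem[0x16]=0xc1, mem[0x1f]=0xce, mem[0x17]=0x84, mem[0x13]=0x84

MEM[0x05,0x16,0x1f,0x17,0x13] = 0b c1 ce 84 84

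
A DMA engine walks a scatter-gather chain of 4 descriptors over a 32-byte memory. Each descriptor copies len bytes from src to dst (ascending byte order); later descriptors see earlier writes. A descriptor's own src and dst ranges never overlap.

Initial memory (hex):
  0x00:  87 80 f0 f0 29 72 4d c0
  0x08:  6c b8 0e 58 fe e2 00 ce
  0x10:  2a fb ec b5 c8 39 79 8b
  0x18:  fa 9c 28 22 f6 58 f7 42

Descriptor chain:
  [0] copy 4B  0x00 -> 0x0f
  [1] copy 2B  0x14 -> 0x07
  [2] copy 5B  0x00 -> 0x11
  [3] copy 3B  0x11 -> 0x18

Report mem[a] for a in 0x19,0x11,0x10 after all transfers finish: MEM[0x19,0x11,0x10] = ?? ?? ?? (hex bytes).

MEM[0x19,0x11,0x10] = 80 87 80

#0 dst[0x0f+4] := {0x87,0x80,0xf0,0xf0}
#1 dst[0x07+2] := {0xc8,0x39}
#2 dst[0x11+5] := {0x87,0x80,0xf0,0xf0,0x29}
#3 dst[0x18+3] := {0x87,0x80,0xf0}
query mem[0x19]=0x80, mem[0x11]=0x87, mem[0x10]=0x80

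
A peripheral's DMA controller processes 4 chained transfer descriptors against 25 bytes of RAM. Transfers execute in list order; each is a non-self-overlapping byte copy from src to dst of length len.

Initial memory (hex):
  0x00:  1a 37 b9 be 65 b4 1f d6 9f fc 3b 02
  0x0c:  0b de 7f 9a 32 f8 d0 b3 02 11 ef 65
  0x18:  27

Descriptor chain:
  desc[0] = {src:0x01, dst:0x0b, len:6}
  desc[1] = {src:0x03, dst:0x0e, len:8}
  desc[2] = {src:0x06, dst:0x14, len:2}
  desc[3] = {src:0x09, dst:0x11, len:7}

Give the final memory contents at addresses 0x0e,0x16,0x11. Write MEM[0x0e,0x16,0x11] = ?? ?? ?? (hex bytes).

D0: mem[0x0b..0x10] <- [37 b9 be 65 b4 1f]
D1: mem[0x0e..0x15] <- [be 65 b4 1f d6 9f fc 3b]
D2: mem[0x14..0x15] <- [1f d6]
D3: mem[0x11..0x17] <- [fc 3b 37 b9 be be 65]
query mem[0x0e]=0xbe, mem[0x16]=0xbe, mem[0x11]=0xfc

MEM[0x0e,0x16,0x11] = be be fc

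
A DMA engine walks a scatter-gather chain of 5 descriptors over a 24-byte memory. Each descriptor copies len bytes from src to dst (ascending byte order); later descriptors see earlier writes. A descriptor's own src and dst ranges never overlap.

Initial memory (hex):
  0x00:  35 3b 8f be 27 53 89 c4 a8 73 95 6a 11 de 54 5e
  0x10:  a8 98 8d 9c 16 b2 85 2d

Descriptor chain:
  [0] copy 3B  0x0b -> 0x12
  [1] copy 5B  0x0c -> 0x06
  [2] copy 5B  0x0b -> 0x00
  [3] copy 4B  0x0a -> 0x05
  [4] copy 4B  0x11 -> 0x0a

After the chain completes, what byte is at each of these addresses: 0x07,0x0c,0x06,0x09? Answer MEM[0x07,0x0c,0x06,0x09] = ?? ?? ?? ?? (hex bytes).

MEM[0x07,0x0c,0x06,0x09] = 11 11 6a 5e

  after D0: wrote 3B at 0x12 = 6a11de
  after D1: wrote 5B at 0x06 = 11de545ea8
  after D2: wrote 5B at 0x00 = 6a11de545e
  after D3: wrote 4B at 0x05 = a86a11de
  after D4: wrote 4B at 0x0a = 986a11de
query mem[0x07]=0x11, mem[0x0c]=0x11, mem[0x06]=0x6a, mem[0x09]=0x5e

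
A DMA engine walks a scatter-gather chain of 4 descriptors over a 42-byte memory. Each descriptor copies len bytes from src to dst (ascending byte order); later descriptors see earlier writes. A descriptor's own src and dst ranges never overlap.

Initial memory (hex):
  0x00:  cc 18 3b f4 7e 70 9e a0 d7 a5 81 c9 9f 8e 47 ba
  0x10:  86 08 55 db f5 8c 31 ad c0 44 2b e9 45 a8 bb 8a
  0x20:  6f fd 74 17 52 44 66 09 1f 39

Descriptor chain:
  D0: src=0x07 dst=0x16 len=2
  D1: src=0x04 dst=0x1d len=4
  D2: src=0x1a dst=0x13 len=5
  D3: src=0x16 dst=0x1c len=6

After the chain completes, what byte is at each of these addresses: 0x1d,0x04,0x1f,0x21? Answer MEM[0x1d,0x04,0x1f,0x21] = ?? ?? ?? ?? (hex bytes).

#0 dst[0x16+2] := {0xa0,0xd7}
#1 dst[0x1d+4] := {0x7e,0x70,0x9e,0xa0}
#2 dst[0x13+5] := {0x2b,0xe9,0x45,0x7e,0x70}
#3 dst[0x1c+6] := {0x7e,0x70,0xc0,0x44,0x2b,0xe9}
query mem[0x1d]=0x70, mem[0x04]=0x7e, mem[0x1f]=0x44, mem[0x21]=0xe9

MEM[0x1d,0x04,0x1f,0x21] = 70 7e 44 e9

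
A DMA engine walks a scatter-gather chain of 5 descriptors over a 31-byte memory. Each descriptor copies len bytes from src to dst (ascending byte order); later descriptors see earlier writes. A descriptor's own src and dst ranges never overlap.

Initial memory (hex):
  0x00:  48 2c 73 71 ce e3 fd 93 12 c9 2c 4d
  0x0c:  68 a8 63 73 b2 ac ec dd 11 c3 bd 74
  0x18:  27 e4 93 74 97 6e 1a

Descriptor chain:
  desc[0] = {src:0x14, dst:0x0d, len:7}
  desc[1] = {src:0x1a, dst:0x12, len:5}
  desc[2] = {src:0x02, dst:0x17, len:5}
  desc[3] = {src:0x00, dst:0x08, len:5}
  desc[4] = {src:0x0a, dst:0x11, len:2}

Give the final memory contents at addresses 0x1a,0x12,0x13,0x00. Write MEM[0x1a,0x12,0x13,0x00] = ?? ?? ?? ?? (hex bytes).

  after D0: wrote 7B at 0x0d = 11c3bd7427e493
  after D1: wrote 5B at 0x12 = 9374976e1a
  after D2: wrote 5B at 0x17 = 7371cee3fd
  after D3: wrote 5B at 0x08 = 482c7371ce
  after D4: wrote 2B at 0x11 = 7371
query mem[0x1a]=0xe3, mem[0x12]=0x71, mem[0x13]=0x74, mem[0x00]=0x48

MEM[0x1a,0x12,0x13,0x00] = e3 71 74 48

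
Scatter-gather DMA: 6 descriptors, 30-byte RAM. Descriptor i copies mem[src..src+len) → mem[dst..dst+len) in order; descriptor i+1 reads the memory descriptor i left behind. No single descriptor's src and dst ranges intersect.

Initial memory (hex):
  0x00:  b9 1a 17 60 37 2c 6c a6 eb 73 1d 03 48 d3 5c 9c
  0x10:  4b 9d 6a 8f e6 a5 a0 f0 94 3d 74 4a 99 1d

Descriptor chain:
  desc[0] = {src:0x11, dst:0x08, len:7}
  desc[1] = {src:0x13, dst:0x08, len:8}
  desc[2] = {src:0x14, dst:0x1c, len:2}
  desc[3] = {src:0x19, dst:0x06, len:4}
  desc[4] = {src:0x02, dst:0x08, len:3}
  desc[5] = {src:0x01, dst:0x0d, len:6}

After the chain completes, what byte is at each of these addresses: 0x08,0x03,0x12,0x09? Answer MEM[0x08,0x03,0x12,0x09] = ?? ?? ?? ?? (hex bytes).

MEM[0x08,0x03,0x12,0x09] = 17 60 3d 60

[0] 0x11->0x08 len=7 : 9d 6a 8f e6 a5 a0 f0
[1] 0x13->0x08 len=8 : 8f e6 a5 a0 f0 94 3d 74
[2] 0x14->0x1c len=2 : e6 a5
[3] 0x19->0x06 len=4 : 3d 74 4a e6
[4] 0x02->0x08 len=3 : 17 60 37
[5] 0x01->0x0d len=6 : 1a 17 60 37 2c 3d
query mem[0x08]=0x17, mem[0x03]=0x60, mem[0x12]=0x3d, mem[0x09]=0x60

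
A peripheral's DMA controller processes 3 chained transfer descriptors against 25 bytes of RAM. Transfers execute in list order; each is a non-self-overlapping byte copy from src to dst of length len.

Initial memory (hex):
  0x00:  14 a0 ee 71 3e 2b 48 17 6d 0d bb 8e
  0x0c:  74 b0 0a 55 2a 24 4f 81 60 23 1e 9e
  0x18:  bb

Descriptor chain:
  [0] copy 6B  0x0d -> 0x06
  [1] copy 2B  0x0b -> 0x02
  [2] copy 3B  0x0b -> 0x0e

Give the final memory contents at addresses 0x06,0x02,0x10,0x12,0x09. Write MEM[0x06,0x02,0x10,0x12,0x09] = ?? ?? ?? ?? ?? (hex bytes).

MEM[0x06,0x02,0x10,0x12,0x09] = b0 4f b0 4f 2a

  after D0: wrote 6B at 0x06 = b00a552a244f
  after D1: wrote 2B at 0x02 = 4f74
  after D2: wrote 3B at 0x0e = 4f74b0
query mem[0x06]=0xb0, mem[0x02]=0x4f, mem[0x10]=0xb0, mem[0x12]=0x4f, mem[0x09]=0x2a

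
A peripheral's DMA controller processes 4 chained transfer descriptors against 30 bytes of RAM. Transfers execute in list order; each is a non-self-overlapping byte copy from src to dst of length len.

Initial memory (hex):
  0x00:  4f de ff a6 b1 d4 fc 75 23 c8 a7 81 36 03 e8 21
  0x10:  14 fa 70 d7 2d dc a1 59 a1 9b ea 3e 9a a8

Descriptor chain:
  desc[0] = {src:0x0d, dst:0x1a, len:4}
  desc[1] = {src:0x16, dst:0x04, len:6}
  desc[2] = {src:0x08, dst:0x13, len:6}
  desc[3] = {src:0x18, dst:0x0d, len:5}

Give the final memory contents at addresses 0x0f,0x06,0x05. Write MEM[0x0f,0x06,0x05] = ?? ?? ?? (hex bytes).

[0] 0x0d->0x1a len=4 : 03 e8 21 14
[1] 0x16->0x04 len=6 : a1 59 a1 9b 03 e8
[2] 0x08->0x13 len=6 : 03 e8 a7 81 36 03
[3] 0x18->0x0d len=5 : 03 9b 03 e8 21
query mem[0x0f]=0x03, mem[0x06]=0xa1, mem[0x05]=0x59

MEM[0x0f,0x06,0x05] = 03 a1 59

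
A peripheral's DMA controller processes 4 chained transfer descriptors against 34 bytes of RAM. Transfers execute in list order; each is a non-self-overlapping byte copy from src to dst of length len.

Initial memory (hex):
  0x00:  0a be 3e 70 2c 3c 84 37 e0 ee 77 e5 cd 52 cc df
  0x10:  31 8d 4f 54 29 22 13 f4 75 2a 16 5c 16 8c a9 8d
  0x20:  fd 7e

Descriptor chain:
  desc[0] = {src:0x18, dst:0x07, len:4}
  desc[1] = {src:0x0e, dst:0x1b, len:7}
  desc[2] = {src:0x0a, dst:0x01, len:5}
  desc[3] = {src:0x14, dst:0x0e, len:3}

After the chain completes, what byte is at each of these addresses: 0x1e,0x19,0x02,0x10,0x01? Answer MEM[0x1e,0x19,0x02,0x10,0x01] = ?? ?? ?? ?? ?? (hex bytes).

MEM[0x1e,0x19,0x02,0x10,0x01] = 8d 2a e5 13 5c

D0: mem[0x07..0x0a] <- [75 2a 16 5c]
D1: mem[0x1b..0x21] <- [cc df 31 8d 4f 54 29]
D2: mem[0x01..0x05] <- [5c e5 cd 52 cc]
D3: mem[0x0e..0x10] <- [29 22 13]
query mem[0x1e]=0x8d, mem[0x19]=0x2a, mem[0x02]=0xe5, mem[0x10]=0x13, mem[0x01]=0x5c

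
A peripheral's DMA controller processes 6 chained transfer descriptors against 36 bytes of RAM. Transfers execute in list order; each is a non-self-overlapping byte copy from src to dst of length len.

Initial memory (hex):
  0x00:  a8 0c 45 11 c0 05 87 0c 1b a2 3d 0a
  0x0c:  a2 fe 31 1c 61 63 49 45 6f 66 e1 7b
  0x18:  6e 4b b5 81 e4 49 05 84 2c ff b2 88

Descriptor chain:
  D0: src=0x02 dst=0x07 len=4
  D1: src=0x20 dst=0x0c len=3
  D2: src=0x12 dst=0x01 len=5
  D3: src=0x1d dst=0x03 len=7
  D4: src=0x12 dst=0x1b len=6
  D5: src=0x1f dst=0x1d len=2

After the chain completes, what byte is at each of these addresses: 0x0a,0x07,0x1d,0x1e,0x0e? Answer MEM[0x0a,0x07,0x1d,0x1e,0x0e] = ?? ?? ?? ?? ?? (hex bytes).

#0 dst[0x07+4] := {0x45,0x11,0xc0,0x05}
#1 dst[0x0c+3] := {0x2c,0xff,0xb2}
#2 dst[0x01+5] := {0x49,0x45,0x6f,0x66,0xe1}
#3 dst[0x03+7] := {0x49,0x05,0x84,0x2c,0xff,0xb2,0x88}
#4 dst[0x1b+6] := {0x49,0x45,0x6f,0x66,0xe1,0x7b}
#5 dst[0x1d+2] := {0xe1,0x7b}
query mem[0x0a]=0x05, mem[0x07]=0xff, mem[0x1d]=0xe1, mem[0x1e]=0x7b, mem[0x0e]=0xb2

MEM[0x0a,0x07,0x1d,0x1e,0x0e] = 05 ff e1 7b b2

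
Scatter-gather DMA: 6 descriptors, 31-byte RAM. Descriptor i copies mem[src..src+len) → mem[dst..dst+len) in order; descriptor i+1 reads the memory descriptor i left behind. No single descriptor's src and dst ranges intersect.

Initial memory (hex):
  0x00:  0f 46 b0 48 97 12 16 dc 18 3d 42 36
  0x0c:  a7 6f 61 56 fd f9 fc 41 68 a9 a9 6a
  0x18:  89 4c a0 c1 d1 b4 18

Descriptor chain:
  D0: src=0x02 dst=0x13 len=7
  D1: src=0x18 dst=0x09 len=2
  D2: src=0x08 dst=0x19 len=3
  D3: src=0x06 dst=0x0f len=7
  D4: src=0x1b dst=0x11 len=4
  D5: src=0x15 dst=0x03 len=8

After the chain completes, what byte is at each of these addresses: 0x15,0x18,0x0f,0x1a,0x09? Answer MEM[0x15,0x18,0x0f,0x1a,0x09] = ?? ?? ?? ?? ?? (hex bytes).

[0] 0x02->0x13 len=7 : b0 48 97 12 16 dc 18
[1] 0x18->0x09 len=2 : dc 18
[2] 0x08->0x19 len=3 : 18 dc 18
[3] 0x06->0x0f len=7 : 16 dc 18 dc 18 36 a7
[4] 0x1b->0x11 len=4 : 18 d1 b4 18
[5] 0x15->0x03 len=8 : a7 12 16 dc 18 dc 18 d1
query mem[0x15]=0xa7, mem[0x18]=0xdc, mem[0x0f]=0x16, mem[0x1a]=0xdc, mem[0x09]=0x18

MEM[0x15,0x18,0x0f,0x1a,0x09] = a7 dc 16 dc 18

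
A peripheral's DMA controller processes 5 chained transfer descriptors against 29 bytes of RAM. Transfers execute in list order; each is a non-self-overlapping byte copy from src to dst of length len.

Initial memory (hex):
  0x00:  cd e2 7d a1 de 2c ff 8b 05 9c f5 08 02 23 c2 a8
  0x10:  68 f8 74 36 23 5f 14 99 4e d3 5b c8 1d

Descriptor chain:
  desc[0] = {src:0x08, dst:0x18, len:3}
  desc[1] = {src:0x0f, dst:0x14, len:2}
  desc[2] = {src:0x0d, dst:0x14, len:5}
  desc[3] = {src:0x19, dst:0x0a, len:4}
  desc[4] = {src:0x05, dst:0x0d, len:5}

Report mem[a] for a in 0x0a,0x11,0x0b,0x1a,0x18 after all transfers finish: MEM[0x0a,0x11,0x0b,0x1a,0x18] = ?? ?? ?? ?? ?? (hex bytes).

MEM[0x0a,0x11,0x0b,0x1a,0x18] = 9c 9c f5 f5 f8

[0] 0x08->0x18 len=3 : 05 9c f5
[1] 0x0f->0x14 len=2 : a8 68
[2] 0x0d->0x14 len=5 : 23 c2 a8 68 f8
[3] 0x19->0x0a len=4 : 9c f5 c8 1d
[4] 0x05->0x0d len=5 : 2c ff 8b 05 9c
query mem[0x0a]=0x9c, mem[0x11]=0x9c, mem[0x0b]=0xf5, mem[0x1a]=0xf5, mem[0x18]=0xf8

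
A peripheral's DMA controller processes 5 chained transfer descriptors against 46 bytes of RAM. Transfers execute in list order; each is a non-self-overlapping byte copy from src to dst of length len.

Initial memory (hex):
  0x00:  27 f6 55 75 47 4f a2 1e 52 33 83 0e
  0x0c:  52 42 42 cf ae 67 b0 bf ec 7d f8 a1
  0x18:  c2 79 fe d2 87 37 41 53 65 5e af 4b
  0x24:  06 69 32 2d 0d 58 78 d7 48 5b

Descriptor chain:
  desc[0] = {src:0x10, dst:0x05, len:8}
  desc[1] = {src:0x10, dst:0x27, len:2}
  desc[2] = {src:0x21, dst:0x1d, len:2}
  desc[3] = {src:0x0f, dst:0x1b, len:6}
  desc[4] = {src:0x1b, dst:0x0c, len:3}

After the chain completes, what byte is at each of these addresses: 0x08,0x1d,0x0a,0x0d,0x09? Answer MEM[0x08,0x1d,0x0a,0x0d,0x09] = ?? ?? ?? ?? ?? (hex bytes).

[0] 0x10->0x05 len=8 : ae 67 b0 bf ec 7d f8 a1
[1] 0x10->0x27 len=2 : ae 67
[2] 0x21->0x1d len=2 : 5e af
[3] 0x0f->0x1b len=6 : cf ae 67 b0 bf ec
[4] 0x1b->0x0c len=3 : cf ae 67
query mem[0x08]=0xbf, mem[0x1d]=0x67, mem[0x0a]=0x7d, mem[0x0d]=0xae, mem[0x09]=0xec

MEM[0x08,0x1d,0x0a,0x0d,0x09] = bf 67 7d ae ec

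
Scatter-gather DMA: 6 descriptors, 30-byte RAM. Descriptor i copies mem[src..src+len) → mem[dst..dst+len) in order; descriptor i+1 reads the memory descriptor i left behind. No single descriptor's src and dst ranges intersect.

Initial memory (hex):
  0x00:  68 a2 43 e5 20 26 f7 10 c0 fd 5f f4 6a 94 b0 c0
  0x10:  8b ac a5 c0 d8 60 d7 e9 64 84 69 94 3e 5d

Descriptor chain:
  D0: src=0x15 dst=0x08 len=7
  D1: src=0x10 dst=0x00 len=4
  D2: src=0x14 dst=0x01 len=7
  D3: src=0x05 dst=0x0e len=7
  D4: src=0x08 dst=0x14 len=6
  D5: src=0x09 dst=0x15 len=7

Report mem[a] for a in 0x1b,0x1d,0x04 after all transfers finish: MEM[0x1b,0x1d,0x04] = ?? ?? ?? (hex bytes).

D0: mem[0x08..0x0e] <- [60 d7 e9 64 84 69 94]
D1: mem[0x00..0x03] <- [8b ac a5 c0]
D2: mem[0x01..0x07] <- [d8 60 d7 e9 64 84 69]
D3: mem[0x0e..0x14] <- [64 84 69 60 d7 e9 64]
D4: mem[0x14..0x19] <- [60 d7 e9 64 84 69]
D5: mem[0x15..0x1b] <- [d7 e9 64 84 69 64 84]
query mem[0x1b]=0x84, mem[0x1d]=0x5d, mem[0x04]=0xe9

MEM[0x1b,0x1d,0x04] = 84 5d e9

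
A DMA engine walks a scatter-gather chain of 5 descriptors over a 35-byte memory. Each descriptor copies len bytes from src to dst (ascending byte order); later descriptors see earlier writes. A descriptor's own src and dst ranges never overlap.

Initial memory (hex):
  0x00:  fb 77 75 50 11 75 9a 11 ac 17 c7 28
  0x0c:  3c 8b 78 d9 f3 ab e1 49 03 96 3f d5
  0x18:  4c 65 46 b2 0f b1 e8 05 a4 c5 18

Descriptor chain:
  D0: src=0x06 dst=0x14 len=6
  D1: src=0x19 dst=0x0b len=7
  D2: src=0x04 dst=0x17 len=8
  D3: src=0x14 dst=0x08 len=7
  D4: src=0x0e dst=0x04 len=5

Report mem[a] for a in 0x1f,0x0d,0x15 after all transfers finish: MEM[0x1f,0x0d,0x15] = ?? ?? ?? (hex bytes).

D0: mem[0x14..0x19] <- [9a 11 ac 17 c7 28]
D1: mem[0x0b..0x11] <- [28 46 b2 0f b1 e8 05]
D2: mem[0x17..0x1e] <- [11 75 9a 11 ac 17 c7 28]
D3: mem[0x08..0x0e] <- [9a 11 ac 11 75 9a 11]
D4: mem[0x04..0x08] <- [11 b1 e8 05 e1]
query mem[0x1f]=0x05, mem[0x0d]=0x9a, mem[0x15]=0x11

MEM[0x1f,0x0d,0x15] = 05 9a 11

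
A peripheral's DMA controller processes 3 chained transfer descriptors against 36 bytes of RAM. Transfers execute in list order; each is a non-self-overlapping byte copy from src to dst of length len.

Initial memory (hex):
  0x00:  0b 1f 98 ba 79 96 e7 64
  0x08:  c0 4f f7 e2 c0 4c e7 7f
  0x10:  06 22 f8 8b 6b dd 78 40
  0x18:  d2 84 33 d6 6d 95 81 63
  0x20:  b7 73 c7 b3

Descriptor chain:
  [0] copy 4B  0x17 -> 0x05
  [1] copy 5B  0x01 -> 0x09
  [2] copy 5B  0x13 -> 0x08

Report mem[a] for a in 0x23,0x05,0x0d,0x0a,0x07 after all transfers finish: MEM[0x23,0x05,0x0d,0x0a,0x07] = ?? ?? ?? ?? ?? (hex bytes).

MEM[0x23,0x05,0x0d,0x0a,0x07] = b3 40 40 dd 84

#0 dst[0x05+4] := {0x40,0xd2,0x84,0x33}
#1 dst[0x09+5] := {0x1f,0x98,0xba,0x79,0x40}
#2 dst[0x08+5] := {0x8b,0x6b,0xdd,0x78,0x40}
query mem[0x23]=0xb3, mem[0x05]=0x40, mem[0x0d]=0x40, mem[0x0a]=0xdd, mem[0x07]=0x84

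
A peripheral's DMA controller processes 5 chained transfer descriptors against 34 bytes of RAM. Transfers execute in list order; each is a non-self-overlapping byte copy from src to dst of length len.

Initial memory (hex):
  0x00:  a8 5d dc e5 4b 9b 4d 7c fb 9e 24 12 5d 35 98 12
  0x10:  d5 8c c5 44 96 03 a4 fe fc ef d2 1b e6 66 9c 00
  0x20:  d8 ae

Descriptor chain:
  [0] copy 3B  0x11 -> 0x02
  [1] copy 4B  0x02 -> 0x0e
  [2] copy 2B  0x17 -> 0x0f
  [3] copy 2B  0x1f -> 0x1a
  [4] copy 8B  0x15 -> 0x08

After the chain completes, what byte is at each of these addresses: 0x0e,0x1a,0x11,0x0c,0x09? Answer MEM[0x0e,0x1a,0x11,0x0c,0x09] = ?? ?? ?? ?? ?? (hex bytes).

MEM[0x0e,0x1a,0x11,0x0c,0x09] = d8 00 9b ef a4

[0] 0x11->0x02 len=3 : 8c c5 44
[1] 0x02->0x0e len=4 : 8c c5 44 9b
[2] 0x17->0x0f len=2 : fe fc
[3] 0x1f->0x1a len=2 : 00 d8
[4] 0x15->0x08 len=8 : 03 a4 fe fc ef 00 d8 e6
query mem[0x0e]=0xd8, mem[0x1a]=0x00, mem[0x11]=0x9b, mem[0x0c]=0xef, mem[0x09]=0xa4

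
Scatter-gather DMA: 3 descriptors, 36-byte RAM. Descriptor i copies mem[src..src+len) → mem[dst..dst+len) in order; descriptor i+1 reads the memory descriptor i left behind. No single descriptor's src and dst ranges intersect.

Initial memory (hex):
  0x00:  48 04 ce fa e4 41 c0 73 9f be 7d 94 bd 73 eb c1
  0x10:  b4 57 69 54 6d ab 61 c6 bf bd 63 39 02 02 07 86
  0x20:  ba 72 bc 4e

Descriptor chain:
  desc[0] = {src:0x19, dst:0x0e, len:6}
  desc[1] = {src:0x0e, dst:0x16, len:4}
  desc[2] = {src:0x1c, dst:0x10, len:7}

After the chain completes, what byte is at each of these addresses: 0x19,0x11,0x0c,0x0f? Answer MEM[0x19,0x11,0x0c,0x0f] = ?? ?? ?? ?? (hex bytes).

[0] 0x19->0x0e len=6 : bd 63 39 02 02 07
[1] 0x0e->0x16 len=4 : bd 63 39 02
[2] 0x1c->0x10 len=7 : 02 02 07 86 ba 72 bc
query mem[0x19]=0x02, mem[0x11]=0x02, mem[0x0c]=0xbd, mem[0x0f]=0x63

MEM[0x19,0x11,0x0c,0x0f] = 02 02 bd 63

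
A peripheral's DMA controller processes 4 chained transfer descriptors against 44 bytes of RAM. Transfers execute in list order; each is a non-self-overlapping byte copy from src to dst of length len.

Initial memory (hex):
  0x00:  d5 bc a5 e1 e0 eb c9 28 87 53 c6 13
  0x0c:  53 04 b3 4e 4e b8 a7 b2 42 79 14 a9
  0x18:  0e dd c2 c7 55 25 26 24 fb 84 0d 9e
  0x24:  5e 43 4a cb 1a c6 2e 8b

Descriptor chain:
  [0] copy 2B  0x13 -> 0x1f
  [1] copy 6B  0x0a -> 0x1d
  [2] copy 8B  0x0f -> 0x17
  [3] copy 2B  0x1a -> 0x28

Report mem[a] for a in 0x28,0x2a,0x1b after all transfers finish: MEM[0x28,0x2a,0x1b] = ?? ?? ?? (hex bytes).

[0] 0x13->0x1f len=2 : b2 42
[1] 0x0a->0x1d len=6 : c6 13 53 04 b3 4e
[2] 0x0f->0x17 len=8 : 4e 4e b8 a7 b2 42 79 14
[3] 0x1a->0x28 len=2 : a7 b2
query mem[0x28]=0xa7, mem[0x2a]=0x2e, mem[0x1b]=0xb2

MEM[0x28,0x2a,0x1b] = a7 2e b2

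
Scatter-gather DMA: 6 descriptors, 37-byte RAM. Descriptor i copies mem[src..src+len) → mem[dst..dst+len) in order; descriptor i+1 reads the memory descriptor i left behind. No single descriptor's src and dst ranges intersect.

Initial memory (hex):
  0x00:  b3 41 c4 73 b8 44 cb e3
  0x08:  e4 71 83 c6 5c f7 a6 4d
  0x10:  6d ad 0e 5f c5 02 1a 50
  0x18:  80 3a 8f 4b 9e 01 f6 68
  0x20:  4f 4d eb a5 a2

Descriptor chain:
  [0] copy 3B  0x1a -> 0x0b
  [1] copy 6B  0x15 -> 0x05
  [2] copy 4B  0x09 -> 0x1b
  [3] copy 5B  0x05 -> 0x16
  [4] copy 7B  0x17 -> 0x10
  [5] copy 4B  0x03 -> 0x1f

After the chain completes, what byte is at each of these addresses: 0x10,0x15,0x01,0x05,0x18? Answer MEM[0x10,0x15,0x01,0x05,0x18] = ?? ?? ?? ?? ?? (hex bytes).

D0: mem[0x0b..0x0d] <- [8f 4b 9e]
D1: mem[0x05..0x0a] <- [02 1a 50 80 3a 8f]
D2: mem[0x1b..0x1e] <- [3a 8f 8f 4b]
D3: mem[0x16..0x1a] <- [02 1a 50 80 3a]
D4: mem[0x10..0x16] <- [1a 50 80 3a 3a 8f 8f]
D5: mem[0x1f..0x22] <- [73 b8 02 1a]
query mem[0x10]=0x1a, mem[0x15]=0x8f, mem[0x01]=0x41, mem[0x05]=0x02, mem[0x18]=0x50

MEM[0x10,0x15,0x01,0x05,0x18] = 1a 8f 41 02 50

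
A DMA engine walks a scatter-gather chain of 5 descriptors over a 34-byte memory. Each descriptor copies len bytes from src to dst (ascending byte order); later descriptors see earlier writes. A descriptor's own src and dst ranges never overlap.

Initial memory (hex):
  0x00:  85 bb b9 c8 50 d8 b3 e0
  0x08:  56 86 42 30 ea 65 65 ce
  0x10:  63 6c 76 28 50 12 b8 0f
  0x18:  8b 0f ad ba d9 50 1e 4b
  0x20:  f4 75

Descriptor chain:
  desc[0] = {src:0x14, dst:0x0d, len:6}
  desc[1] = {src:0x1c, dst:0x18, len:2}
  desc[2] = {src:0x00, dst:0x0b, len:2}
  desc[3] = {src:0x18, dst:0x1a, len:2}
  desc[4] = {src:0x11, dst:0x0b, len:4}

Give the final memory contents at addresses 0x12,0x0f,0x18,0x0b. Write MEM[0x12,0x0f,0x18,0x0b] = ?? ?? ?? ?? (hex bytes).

MEM[0x12,0x0f,0x18,0x0b] = 0f b8 d9 8b

#0 dst[0x0d+6] := {0x50,0x12,0xb8,0x0f,0x8b,0x0f}
#1 dst[0x18+2] := {0xd9,0x50}
#2 dst[0x0b+2] := {0x85,0xbb}
#3 dst[0x1a+2] := {0xd9,0x50}
#4 dst[0x0b+4] := {0x8b,0x0f,0x28,0x50}
query mem[0x12]=0x0f, mem[0x0f]=0xb8, mem[0x18]=0xd9, mem[0x0b]=0x8b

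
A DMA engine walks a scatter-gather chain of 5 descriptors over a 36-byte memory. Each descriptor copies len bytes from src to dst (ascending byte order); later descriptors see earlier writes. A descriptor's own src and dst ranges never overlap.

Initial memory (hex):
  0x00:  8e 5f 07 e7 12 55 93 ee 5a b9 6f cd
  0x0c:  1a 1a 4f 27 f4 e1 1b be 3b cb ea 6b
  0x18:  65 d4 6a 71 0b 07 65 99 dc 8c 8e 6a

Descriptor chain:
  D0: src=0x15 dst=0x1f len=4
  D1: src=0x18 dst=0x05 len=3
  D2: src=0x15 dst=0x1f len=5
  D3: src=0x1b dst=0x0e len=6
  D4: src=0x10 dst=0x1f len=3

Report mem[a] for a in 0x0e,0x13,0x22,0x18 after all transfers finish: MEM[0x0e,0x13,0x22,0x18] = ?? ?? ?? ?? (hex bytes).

MEM[0x0e,0x13,0x22,0x18] = 71 ea 65 65

#0 dst[0x1f+4] := {0xcb,0xea,0x6b,0x65}
#1 dst[0x05+3] := {0x65,0xd4,0x6a}
#2 dst[0x1f+5] := {0xcb,0xea,0x6b,0x65,0xd4}
#3 dst[0x0e+6] := {0x71,0x0b,0x07,0x65,0xcb,0xea}
#4 dst[0x1f+3] := {0x07,0x65,0xcb}
query mem[0x0e]=0x71, mem[0x13]=0xea, mem[0x22]=0x65, mem[0x18]=0x65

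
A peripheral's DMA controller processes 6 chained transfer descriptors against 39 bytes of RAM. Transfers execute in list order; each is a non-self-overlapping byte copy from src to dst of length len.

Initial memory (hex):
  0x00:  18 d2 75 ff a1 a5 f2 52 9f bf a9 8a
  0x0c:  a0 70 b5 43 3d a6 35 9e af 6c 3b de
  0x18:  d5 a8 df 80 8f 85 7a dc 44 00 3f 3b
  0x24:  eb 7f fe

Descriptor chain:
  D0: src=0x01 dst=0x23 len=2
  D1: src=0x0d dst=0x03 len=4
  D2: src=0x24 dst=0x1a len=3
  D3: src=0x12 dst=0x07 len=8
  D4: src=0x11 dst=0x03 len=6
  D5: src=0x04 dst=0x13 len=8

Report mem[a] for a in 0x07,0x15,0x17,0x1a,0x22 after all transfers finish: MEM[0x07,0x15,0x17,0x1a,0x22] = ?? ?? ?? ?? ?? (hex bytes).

D0: mem[0x23..0x24] <- [d2 75]
D1: mem[0x03..0x06] <- [70 b5 43 3d]
D2: mem[0x1a..0x1c] <- [75 7f fe]
D3: mem[0x07..0x0e] <- [35 9e af 6c 3b de d5 a8]
D4: mem[0x03..0x08] <- [a6 35 9e af 6c 3b]
D5: mem[0x13..0x1a] <- [35 9e af 6c 3b af 6c 3b]
query mem[0x07]=0x6c, mem[0x15]=0xaf, mem[0x17]=0x3b, mem[0x1a]=0x3b, mem[0x22]=0x3f

MEM[0x07,0x15,0x17,0x1a,0x22] = 6c af 3b 3b 3f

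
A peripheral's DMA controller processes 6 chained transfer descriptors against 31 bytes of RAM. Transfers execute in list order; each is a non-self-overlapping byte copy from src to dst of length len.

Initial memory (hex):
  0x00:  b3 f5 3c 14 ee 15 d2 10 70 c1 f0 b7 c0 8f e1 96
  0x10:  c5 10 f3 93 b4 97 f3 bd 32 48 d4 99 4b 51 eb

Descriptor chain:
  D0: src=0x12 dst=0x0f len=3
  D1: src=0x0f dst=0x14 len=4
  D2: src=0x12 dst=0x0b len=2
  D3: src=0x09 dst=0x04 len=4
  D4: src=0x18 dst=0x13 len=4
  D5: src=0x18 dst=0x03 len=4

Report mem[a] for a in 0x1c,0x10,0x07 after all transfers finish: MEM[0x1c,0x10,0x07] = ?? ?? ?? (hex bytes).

MEM[0x1c,0x10,0x07] = 4b 93 93

[0] 0x12->0x0f len=3 : f3 93 b4
[1] 0x0f->0x14 len=4 : f3 93 b4 f3
[2] 0x12->0x0b len=2 : f3 93
[3] 0x09->0x04 len=4 : c1 f0 f3 93
[4] 0x18->0x13 len=4 : 32 48 d4 99
[5] 0x18->0x03 len=4 : 32 48 d4 99
query mem[0x1c]=0x4b, mem[0x10]=0x93, mem[0x07]=0x93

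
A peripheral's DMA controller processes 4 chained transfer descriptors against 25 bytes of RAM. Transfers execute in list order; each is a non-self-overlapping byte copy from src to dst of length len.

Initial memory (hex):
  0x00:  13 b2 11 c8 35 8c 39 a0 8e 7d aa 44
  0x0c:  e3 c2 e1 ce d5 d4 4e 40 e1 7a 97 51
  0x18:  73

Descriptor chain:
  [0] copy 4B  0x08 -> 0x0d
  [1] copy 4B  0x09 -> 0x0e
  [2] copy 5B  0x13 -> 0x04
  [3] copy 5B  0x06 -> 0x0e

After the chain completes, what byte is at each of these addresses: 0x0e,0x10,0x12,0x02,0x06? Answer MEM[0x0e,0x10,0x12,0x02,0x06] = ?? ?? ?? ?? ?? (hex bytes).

MEM[0x0e,0x10,0x12,0x02,0x06] = 7a 51 aa 11 7a

  after D0: wrote 4B at 0x0d = 8e7daa44
  after D1: wrote 4B at 0x0e = 7daa44e3
  after D2: wrote 5B at 0x04 = 40e17a9751
  after D3: wrote 5B at 0x0e = 7a97517daa
query mem[0x0e]=0x7a, mem[0x10]=0x51, mem[0x12]=0xaa, mem[0x02]=0x11, mem[0x06]=0x7a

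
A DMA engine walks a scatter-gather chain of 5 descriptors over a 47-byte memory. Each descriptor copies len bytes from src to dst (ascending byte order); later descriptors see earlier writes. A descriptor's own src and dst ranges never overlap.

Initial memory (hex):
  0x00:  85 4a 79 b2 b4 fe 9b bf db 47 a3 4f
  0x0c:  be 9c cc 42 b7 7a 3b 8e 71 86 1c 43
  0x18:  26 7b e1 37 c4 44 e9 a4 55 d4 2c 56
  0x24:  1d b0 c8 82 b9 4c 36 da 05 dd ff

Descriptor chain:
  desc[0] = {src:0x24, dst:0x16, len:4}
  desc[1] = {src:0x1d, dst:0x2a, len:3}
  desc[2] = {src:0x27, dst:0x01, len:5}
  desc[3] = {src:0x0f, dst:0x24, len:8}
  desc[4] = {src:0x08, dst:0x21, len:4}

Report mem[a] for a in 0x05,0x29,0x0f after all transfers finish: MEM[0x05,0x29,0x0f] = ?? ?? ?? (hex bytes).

MEM[0x05,0x29,0x0f] = e9 71 42

[0] 0x24->0x16 len=4 : 1d b0 c8 82
[1] 0x1d->0x2a len=3 : 44 e9 a4
[2] 0x27->0x01 len=5 : 82 b9 4c 44 e9
[3] 0x0f->0x24 len=8 : 42 b7 7a 3b 8e 71 86 1d
[4] 0x08->0x21 len=4 : db 47 a3 4f
query mem[0x05]=0xe9, mem[0x29]=0x71, mem[0x0f]=0x42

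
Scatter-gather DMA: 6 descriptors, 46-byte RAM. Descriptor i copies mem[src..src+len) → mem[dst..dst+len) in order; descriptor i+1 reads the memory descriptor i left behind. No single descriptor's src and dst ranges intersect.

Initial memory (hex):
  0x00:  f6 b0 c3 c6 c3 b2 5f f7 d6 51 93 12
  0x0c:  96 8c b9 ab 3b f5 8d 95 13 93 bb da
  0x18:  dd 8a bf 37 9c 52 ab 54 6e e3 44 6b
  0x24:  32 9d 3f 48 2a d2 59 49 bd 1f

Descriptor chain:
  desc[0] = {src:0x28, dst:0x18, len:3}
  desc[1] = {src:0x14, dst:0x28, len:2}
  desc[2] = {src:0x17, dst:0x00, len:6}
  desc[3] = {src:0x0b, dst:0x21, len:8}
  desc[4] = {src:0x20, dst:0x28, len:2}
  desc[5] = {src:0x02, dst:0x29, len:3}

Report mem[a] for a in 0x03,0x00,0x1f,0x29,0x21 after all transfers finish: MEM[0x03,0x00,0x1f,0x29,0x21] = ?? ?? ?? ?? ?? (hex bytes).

  after D0: wrote 3B at 0x18 = 2ad259
  after D1: wrote 2B at 0x28 = 1393
  after D2: wrote 6B at 0x00 = da2ad259379c
  after D3: wrote 8B at 0x21 = 12968cb9ab3bf58d
  after D4: wrote 2B at 0x28 = 6e12
  after D5: wrote 3B at 0x29 = d25937
query mem[0x03]=0x59, mem[0x00]=0xda, mem[0x1f]=0x54, mem[0x29]=0xd2, mem[0x21]=0x12

MEM[0x03,0x00,0x1f,0x29,0x21] = 59 da 54 d2 12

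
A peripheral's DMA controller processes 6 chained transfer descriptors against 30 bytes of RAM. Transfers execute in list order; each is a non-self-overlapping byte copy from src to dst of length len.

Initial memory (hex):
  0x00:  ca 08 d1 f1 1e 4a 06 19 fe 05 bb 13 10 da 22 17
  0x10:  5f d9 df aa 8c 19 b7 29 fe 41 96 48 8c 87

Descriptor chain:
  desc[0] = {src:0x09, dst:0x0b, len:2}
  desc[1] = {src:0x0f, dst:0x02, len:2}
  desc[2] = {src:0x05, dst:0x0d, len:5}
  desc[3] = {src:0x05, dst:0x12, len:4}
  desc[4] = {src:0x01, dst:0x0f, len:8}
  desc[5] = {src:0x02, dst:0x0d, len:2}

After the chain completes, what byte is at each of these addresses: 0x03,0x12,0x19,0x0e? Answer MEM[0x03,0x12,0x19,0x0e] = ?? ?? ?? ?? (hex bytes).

[0] 0x09->0x0b len=2 : 05 bb
[1] 0x0f->0x02 len=2 : 17 5f
[2] 0x05->0x0d len=5 : 4a 06 19 fe 05
[3] 0x05->0x12 len=4 : 4a 06 19 fe
[4] 0x01->0x0f len=8 : 08 17 5f 1e 4a 06 19 fe
[5] 0x02->0x0d len=2 : 17 5f
query mem[0x03]=0x5f, mem[0x12]=0x1e, mem[0x19]=0x41, mem[0x0e]=0x5f

MEM[0x03,0x12,0x19,0x0e] = 5f 1e 41 5f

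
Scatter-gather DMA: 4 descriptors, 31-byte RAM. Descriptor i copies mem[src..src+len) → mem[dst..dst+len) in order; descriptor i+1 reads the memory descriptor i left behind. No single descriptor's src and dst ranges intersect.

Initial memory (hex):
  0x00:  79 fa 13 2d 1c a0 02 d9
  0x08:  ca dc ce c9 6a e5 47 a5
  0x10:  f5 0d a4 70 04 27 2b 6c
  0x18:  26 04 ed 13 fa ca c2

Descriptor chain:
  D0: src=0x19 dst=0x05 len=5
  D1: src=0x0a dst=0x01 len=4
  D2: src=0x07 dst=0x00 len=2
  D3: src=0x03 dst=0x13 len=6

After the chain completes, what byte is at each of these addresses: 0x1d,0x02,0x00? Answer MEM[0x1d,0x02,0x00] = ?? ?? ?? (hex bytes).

  after D0: wrote 5B at 0x05 = 04ed13faca
  after D1: wrote 4B at 0x01 = cec96ae5
  after D2: wrote 2B at 0x00 = 13fa
  after D3: wrote 6B at 0x13 = 6ae504ed13fa
query mem[0x1d]=0xca, mem[0x02]=0xc9, mem[0x00]=0x13

MEM[0x1d,0x02,0x00] = ca c9 13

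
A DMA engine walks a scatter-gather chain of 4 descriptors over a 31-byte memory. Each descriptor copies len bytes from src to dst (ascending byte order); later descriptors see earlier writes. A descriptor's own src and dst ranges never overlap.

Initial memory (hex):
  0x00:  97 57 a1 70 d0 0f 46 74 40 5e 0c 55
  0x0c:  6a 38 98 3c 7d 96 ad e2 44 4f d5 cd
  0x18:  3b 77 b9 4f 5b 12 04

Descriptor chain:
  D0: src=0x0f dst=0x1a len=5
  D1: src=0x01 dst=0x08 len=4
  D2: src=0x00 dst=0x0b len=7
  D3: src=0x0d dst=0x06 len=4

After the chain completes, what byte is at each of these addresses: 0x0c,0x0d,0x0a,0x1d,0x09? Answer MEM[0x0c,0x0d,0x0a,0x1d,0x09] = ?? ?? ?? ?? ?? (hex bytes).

D0: mem[0x1a..0x1e] <- [3c 7d 96 ad e2]
D1: mem[0x08..0x0b] <- [57 a1 70 d0]
D2: mem[0x0b..0x11] <- [97 57 a1 70 d0 0f 46]
D3: mem[0x06..0x09] <- [a1 70 d0 0f]
query mem[0x0c]=0x57, mem[0x0d]=0xa1, mem[0x0a]=0x70, mem[0x1d]=0xad, mem[0x09]=0x0f

MEM[0x0c,0x0d,0x0a,0x1d,0x09] = 57 a1 70 ad 0f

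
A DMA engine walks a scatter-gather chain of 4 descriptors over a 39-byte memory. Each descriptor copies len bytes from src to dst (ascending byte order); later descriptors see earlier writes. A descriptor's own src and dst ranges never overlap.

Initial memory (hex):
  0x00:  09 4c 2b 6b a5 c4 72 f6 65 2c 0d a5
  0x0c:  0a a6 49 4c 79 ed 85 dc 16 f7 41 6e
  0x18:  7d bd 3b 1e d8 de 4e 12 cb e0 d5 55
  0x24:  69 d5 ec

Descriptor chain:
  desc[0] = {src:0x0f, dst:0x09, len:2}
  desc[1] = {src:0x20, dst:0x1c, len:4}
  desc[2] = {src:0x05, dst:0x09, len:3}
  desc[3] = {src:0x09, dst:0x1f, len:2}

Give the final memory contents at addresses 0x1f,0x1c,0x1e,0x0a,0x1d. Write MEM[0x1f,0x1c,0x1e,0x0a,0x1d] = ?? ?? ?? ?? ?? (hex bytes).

[0] 0x0f->0x09 len=2 : 4c 79
[1] 0x20->0x1c len=4 : cb e0 d5 55
[2] 0x05->0x09 len=3 : c4 72 f6
[3] 0x09->0x1f len=2 : c4 72
query mem[0x1f]=0xc4, mem[0x1c]=0xcb, mem[0x1e]=0xd5, mem[0x0a]=0x72, mem[0x1d]=0xe0

MEM[0x1f,0x1c,0x1e,0x0a,0x1d] = c4 cb d5 72 e0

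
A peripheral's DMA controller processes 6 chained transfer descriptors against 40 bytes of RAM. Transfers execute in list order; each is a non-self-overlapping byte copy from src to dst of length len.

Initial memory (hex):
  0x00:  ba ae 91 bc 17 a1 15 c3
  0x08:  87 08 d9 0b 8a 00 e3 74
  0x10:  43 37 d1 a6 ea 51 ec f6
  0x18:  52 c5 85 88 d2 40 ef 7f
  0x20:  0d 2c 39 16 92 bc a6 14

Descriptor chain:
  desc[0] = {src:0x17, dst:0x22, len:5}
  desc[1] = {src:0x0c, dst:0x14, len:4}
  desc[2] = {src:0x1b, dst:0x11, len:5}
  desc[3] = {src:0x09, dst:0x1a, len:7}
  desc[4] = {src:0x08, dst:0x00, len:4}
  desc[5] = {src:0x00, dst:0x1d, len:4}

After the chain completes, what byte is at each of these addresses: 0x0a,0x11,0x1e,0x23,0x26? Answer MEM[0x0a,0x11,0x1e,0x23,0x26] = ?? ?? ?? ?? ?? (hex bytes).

MEM[0x0a,0x11,0x1e,0x23,0x26] = d9 88 08 52 88

D0: mem[0x22..0x26] <- [f6 52 c5 85 88]
D1: mem[0x14..0x17] <- [8a 00 e3 74]
D2: mem[0x11..0x15] <- [88 d2 40 ef 7f]
D3: mem[0x1a..0x20] <- [08 d9 0b 8a 00 e3 74]
D4: mem[0x00..0x03] <- [87 08 d9 0b]
D5: mem[0x1d..0x20] <- [87 08 d9 0b]
query mem[0x0a]=0xd9, mem[0x11]=0x88, mem[0x1e]=0x08, mem[0x23]=0x52, mem[0x26]=0x88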